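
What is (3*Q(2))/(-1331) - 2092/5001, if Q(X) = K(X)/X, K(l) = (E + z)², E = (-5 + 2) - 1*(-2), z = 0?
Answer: -5583907/13312662 ≈ -0.41944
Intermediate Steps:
E = -1 (E = -3 + 2 = -1)
K(l) = 1 (K(l) = (-1 + 0)² = (-1)² = 1)
Q(X) = 1/X
(3*Q(2))/(-1331) - 2092/5001 = (3/2)/(-1331) - 2092/5001 = (3*(½))*(-1/1331) - 2092*1/5001 = (3/2)*(-1/1331) - 2092/5001 = -3/2662 - 2092/5001 = -5583907/13312662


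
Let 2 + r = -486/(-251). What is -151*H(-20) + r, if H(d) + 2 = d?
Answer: 833806/251 ≈ 3321.9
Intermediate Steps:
H(d) = -2 + d
r = -16/251 (r = -2 - 486/(-251) = -2 - 486*(-1/251) = -2 + 486/251 = -16/251 ≈ -0.063745)
-151*H(-20) + r = -151*(-2 - 20) - 16/251 = -151*(-22) - 16/251 = 3322 - 16/251 = 833806/251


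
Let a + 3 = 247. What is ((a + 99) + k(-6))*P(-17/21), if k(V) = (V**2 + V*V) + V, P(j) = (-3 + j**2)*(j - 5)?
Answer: 51594532/9261 ≈ 5571.2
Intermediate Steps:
a = 244 (a = -3 + 247 = 244)
P(j) = (-5 + j)*(-3 + j**2) (P(j) = (-3 + j**2)*(-5 + j) = (-5 + j)*(-3 + j**2))
k(V) = V + 2*V**2 (k(V) = (V**2 + V**2) + V = 2*V**2 + V = V + 2*V**2)
((a + 99) + k(-6))*P(-17/21) = ((244 + 99) - 6*(1 + 2*(-6)))*(15 + (-17/21)**3 - 5*(-17/21)**2 - (-51)/21) = (343 - 6*(1 - 12))*(15 + (-17*1/21)**3 - 5*(-17*1/21)**2 - (-51)/21) = (343 - 6*(-11))*(15 + (-17/21)**3 - 5*(-17/21)**2 - 3*(-17/21)) = (343 + 66)*(15 - 4913/9261 - 5*289/441 + 17/7) = 409*(15 - 4913/9261 - 1445/441 + 17/7) = 409*(126148/9261) = 51594532/9261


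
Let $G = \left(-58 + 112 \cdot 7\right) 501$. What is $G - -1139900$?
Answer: $1503626$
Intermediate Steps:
$G = 363726$ ($G = \left(-58 + 784\right) 501 = 726 \cdot 501 = 363726$)
$G - -1139900 = 363726 - -1139900 = 363726 + 1139900 = 1503626$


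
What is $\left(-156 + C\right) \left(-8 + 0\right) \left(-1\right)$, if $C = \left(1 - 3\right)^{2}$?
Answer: $-1216$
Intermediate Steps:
$C = 4$ ($C = \left(-2\right)^{2} = 4$)
$\left(-156 + C\right) \left(-8 + 0\right) \left(-1\right) = \left(-156 + 4\right) \left(-8 + 0\right) \left(-1\right) = - 152 \left(\left(-8\right) \left(-1\right)\right) = \left(-152\right) 8 = -1216$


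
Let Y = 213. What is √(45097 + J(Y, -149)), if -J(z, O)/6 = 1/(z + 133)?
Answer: √1349707594/173 ≈ 212.36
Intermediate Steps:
J(z, O) = -6/(133 + z) (J(z, O) = -6/(z + 133) = -6/(133 + z))
√(45097 + J(Y, -149)) = √(45097 - 6/(133 + 213)) = √(45097 - 6/346) = √(45097 - 6*1/346) = √(45097 - 3/173) = √(7801778/173) = √1349707594/173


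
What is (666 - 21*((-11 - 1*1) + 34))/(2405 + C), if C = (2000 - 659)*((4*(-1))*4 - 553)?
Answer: -51/190156 ≈ -0.00026820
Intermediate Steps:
C = -763029 (C = 1341*(-4*4 - 553) = 1341*(-16 - 553) = 1341*(-569) = -763029)
(666 - 21*((-11 - 1*1) + 34))/(2405 + C) = (666 - 21*((-11 - 1*1) + 34))/(2405 - 763029) = (666 - 21*((-11 - 1) + 34))/(-760624) = (666 - 21*(-12 + 34))*(-1/760624) = (666 - 21*22)*(-1/760624) = (666 - 462)*(-1/760624) = 204*(-1/760624) = -51/190156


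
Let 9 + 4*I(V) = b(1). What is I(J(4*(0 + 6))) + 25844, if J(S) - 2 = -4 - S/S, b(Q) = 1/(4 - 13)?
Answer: 465151/18 ≈ 25842.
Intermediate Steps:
b(Q) = -⅑ (b(Q) = 1/(-9) = -⅑)
J(S) = -3 (J(S) = 2 + (-4 - S/S) = 2 + (-4 - 1*1) = 2 + (-4 - 1) = 2 - 5 = -3)
I(V) = -41/18 (I(V) = -9/4 + (¼)*(-⅑) = -9/4 - 1/36 = -41/18)
I(J(4*(0 + 6))) + 25844 = -41/18 + 25844 = 465151/18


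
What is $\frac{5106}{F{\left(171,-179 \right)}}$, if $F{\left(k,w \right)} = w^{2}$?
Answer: $\frac{5106}{32041} \approx 0.15936$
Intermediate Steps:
$\frac{5106}{F{\left(171,-179 \right)}} = \frac{5106}{\left(-179\right)^{2}} = \frac{5106}{32041}$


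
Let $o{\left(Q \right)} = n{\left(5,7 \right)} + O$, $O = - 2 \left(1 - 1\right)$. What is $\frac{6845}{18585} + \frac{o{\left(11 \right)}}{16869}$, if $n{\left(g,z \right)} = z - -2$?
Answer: $\frac{7709038}{20900691} \approx 0.36884$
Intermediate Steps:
$n{\left(g,z \right)} = 2 + z$ ($n{\left(g,z \right)} = z + 2 = 2 + z$)
$O = 0$ ($O = \left(-2\right) 0 = 0$)
$o{\left(Q \right)} = 9$ ($o{\left(Q \right)} = \left(2 + 7\right) + 0 = 9 + 0 = 9$)
$\frac{6845}{18585} + \frac{o{\left(11 \right)}}{16869} = \frac{6845}{18585} + \frac{9}{16869} = 6845 \cdot \frac{1}{18585} + 9 \cdot \frac{1}{16869} = \frac{1369}{3717} + \frac{3}{5623} = \frac{7709038}{20900691}$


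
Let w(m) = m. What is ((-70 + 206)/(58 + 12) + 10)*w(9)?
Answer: 3762/35 ≈ 107.49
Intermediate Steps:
((-70 + 206)/(58 + 12) + 10)*w(9) = ((-70 + 206)/(58 + 12) + 10)*9 = (136/70 + 10)*9 = (136*(1/70) + 10)*9 = (68/35 + 10)*9 = (418/35)*9 = 3762/35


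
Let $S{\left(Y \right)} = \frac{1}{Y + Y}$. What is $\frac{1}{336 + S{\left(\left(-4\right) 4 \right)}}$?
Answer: $\frac{32}{10751} \approx 0.0029765$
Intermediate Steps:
$S{\left(Y \right)} = \frac{1}{2 Y}$
$\frac{1}{336 + S{\left(\left(-4\right) 4 \right)}} = \frac{1}{336 + \frac{1}{2 \left(\left(-4\right) 4\right)}} = \frac{1}{336 + \frac{1}{2 \left(-16\right)}} = \frac{1}{336 + \frac{1}{2} \left(- \frac{1}{16}\right)} = \frac{1}{336 - \frac{1}{32}} = \frac{1}{\frac{10751}{32}} = \frac{32}{10751}$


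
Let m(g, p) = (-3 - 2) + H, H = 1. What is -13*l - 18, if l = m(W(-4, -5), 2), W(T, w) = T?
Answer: 34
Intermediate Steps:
m(g, p) = -4 (m(g, p) = (-3 - 2) + 1 = -5 + 1 = -4)
l = -4
-13*l - 18 = -13*(-4) - 18 = 52 - 18 = 34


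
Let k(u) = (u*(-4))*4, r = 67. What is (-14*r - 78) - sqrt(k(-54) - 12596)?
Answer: -1016 - 2*I*sqrt(2933) ≈ -1016.0 - 108.31*I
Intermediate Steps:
k(u) = -16*u (k(u) = -4*u*4 = -16*u)
(-14*r - 78) - sqrt(k(-54) - 12596) = (-14*67 - 78) - sqrt(-16*(-54) - 12596) = (-938 - 78) - sqrt(864 - 12596) = -1016 - sqrt(-11732) = -1016 - 2*I*sqrt(2933)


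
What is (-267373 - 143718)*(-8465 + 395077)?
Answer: -158932713692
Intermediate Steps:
(-267373 - 143718)*(-8465 + 395077) = -411091*386612 = -158932713692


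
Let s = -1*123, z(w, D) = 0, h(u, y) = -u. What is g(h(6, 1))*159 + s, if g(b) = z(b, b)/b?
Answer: -123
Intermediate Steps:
s = -123
g(b) = 0 (g(b) = 0/b = 0)
g(h(6, 1))*159 + s = 0*159 - 123 = 0 - 123 = -123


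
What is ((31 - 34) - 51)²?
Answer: 2916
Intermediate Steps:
((31 - 34) - 51)² = (-3 - 51)² = (-54)² = 2916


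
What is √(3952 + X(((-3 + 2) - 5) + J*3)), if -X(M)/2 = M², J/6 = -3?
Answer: 4*I*√203 ≈ 56.991*I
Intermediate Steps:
J = -18 (J = 6*(-3) = -18)
X(M) = -2*M²
√(3952 + X(((-3 + 2) - 5) + J*3)) = √(3952 - 2*(((-3 + 2) - 5) - 18*3)²) = √(3952 - 2*((-1 - 5) - 54)²) = √(3952 - 2*(-6 - 54)²) = √(3952 - 2*(-60)²) = √(3952 - 2*3600) = √(3952 - 7200) = √(-3248) = 4*I*√203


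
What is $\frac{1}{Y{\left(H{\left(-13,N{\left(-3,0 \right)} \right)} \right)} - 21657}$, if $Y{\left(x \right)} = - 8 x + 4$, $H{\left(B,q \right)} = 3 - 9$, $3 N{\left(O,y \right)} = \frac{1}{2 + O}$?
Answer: $- \frac{1}{21605} \approx -4.6286 \cdot 10^{-5}$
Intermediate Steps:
$N{\left(O,y \right)} = \frac{1}{3 \left(2 + O\right)}$
$H{\left(B,q \right)} = -6$ ($H{\left(B,q \right)} = 3 - 9 = -6$)
$Y{\left(x \right)} = 4 - 8 x$
$\frac{1}{Y{\left(H{\left(-13,N{\left(-3,0 \right)} \right)} \right)} - 21657} = \frac{1}{\left(4 - -48\right) - 21657} = \frac{1}{\left(4 + 48\right) - 21657} = \frac{1}{52 - 21657} = \frac{1}{-21605} = - \frac{1}{21605}$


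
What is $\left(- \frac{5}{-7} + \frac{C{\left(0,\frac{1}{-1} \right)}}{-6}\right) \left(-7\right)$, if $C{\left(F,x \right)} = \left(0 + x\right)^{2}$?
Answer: $- \frac{23}{6} \approx -3.8333$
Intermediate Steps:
$C{\left(F,x \right)} = x^{2}$
$\left(- \frac{5}{-7} + \frac{C{\left(0,\frac{1}{-1} \right)}}{-6}\right) \left(-7\right) = \left(- \frac{5}{-7} + \frac{\left(\frac{1}{-1}\right)^{2}}{-6}\right) \left(-7\right) = \left(\left(-5\right) \left(- \frac{1}{7}\right) + \left(-1\right)^{2} \left(- \frac{1}{6}\right)\right) \left(-7\right) = \left(\frac{5}{7} + 1 \left(- \frac{1}{6}\right)\right) \left(-7\right) = \left(\frac{5}{7} - \frac{1}{6}\right) \left(-7\right) = \frac{23}{42} \left(-7\right) = - \frac{23}{6}$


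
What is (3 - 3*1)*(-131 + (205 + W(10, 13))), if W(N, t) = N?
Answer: 0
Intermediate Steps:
(3 - 3*1)*(-131 + (205 + W(10, 13))) = (3 - 3*1)*(-131 + (205 + 10)) = (3 - 3)*(-131 + 215) = 0*84 = 0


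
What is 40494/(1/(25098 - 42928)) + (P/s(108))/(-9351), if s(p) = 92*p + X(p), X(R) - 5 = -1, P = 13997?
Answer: -67109880130512797/92948940 ≈ -7.2201e+8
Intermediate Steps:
X(R) = 4 (X(R) = 5 - 1 = 4)
s(p) = 4 + 92*p (s(p) = 92*p + 4 = 4 + 92*p)
40494/(1/(25098 - 42928)) + (P/s(108))/(-9351) = 40494/(1/(25098 - 42928)) + (13997/(4 + 92*108))/(-9351) = 40494/(1/(-17830)) + (13997/(4 + 9936))*(-1/9351) = 40494/(-1/17830) + (13997/9940)*(-1/9351) = 40494*(-17830) + (13997*(1/9940))*(-1/9351) = -722008020 + (13997/9940)*(-1/9351) = -722008020 - 13997/92948940 = -67109880130512797/92948940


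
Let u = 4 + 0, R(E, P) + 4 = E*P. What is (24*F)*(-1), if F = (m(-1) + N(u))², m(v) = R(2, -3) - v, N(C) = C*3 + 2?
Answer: -600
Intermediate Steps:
R(E, P) = -4 + E*P
u = 4
N(C) = 2 + 3*C (N(C) = 3*C + 2 = 2 + 3*C)
m(v) = -10 - v (m(v) = (-4 + 2*(-3)) - v = (-4 - 6) - v = -10 - v)
F = 25 (F = ((-10 - 1*(-1)) + (2 + 3*4))² = ((-10 + 1) + (2 + 12))² = (-9 + 14)² = 5² = 25)
(24*F)*(-1) = (24*25)*(-1) = 600*(-1) = -600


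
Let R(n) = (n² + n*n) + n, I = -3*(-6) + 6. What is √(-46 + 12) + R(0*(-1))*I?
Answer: I*√34 ≈ 5.8309*I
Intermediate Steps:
I = 24 (I = 18 + 6 = 24)
R(n) = n + 2*n² (R(n) = (n² + n²) + n = 2*n² + n = n + 2*n²)
√(-46 + 12) + R(0*(-1))*I = √(-46 + 12) + ((0*(-1))*(1 + 2*(0*(-1))))*24 = √(-34) + (0*(1 + 2*0))*24 = I*√34 + (0*(1 + 0))*24 = I*√34 + (0*1)*24 = I*√34 + 0*24 = I*√34 + 0 = I*√34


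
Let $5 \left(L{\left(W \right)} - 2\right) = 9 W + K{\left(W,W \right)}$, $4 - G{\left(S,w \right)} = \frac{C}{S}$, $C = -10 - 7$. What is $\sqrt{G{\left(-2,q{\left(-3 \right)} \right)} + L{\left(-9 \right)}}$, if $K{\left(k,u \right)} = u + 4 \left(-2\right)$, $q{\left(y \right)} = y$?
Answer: $\frac{i \sqrt{2210}}{10} \approx 4.7011 i$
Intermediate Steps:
$C = -17$ ($C = -10 - 7 = -17$)
$K{\left(k,u \right)} = -8 + u$ ($K{\left(k,u \right)} = u - 8 = -8 + u$)
$G{\left(S,w \right)} = 4 + \frac{17}{S}$ ($G{\left(S,w \right)} = 4 - - \frac{17}{S} = 4 + \frac{17}{S}$)
$L{\left(W \right)} = \frac{2}{5} + 2 W$ ($L{\left(W \right)} = 2 + \frac{9 W + \left(-8 + W\right)}{5} = 2 + \frac{-8 + 10 W}{5} = 2 + \left(- \frac{8}{5} + 2 W\right) = \frac{2}{5} + 2 W$)
$\sqrt{G{\left(-2,q{\left(-3 \right)} \right)} + L{\left(-9 \right)}} = \sqrt{\left(4 + \frac{17}{-2}\right) + \left(\frac{2}{5} + 2 \left(-9\right)\right)} = \sqrt{\left(4 + 17 \left(- \frac{1}{2}\right)\right) + \left(\frac{2}{5} - 18\right)} = \sqrt{\left(4 - \frac{17}{2}\right) - \frac{88}{5}} = \sqrt{- \frac{9}{2} - \frac{88}{5}} = \sqrt{- \frac{221}{10}} = \frac{i \sqrt{2210}}{10}$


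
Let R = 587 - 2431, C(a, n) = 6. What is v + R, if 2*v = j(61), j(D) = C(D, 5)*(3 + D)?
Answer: -1652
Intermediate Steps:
R = -1844
j(D) = 18 + 6*D (j(D) = 6*(3 + D) = 18 + 6*D)
v = 192 (v = (18 + 6*61)/2 = (18 + 366)/2 = (½)*384 = 192)
v + R = 192 - 1844 = -1652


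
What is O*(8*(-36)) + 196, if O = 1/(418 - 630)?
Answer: 10460/53 ≈ 197.36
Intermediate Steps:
O = -1/212 (O = 1/(-212) = -1/212 ≈ -0.0047170)
O*(8*(-36)) + 196 = -2*(-36)/53 + 196 = -1/212*(-288) + 196 = 72/53 + 196 = 10460/53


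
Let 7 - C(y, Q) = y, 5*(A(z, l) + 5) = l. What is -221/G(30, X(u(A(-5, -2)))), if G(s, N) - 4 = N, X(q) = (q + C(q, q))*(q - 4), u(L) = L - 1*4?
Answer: 1105/449 ≈ 2.4610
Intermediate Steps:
A(z, l) = -5 + l/5
u(L) = -4 + L (u(L) = L - 4 = -4 + L)
C(y, Q) = 7 - y
X(q) = -28 + 7*q (X(q) = (q + (7 - q))*(q - 4) = 7*(-4 + q) = -28 + 7*q)
G(s, N) = 4 + N
-221/G(30, X(u(A(-5, -2)))) = -221/(4 + (-28 + 7*(-4 + (-5 + (⅕)*(-2))))) = -221/(4 + (-28 + 7*(-4 + (-5 - ⅖)))) = -221/(4 + (-28 + 7*(-4 - 27/5))) = -221/(4 + (-28 + 7*(-47/5))) = -221/(4 + (-28 - 329/5)) = -221/(4 - 469/5) = -221/(-449/5) = -221*(-5/449) = 1105/449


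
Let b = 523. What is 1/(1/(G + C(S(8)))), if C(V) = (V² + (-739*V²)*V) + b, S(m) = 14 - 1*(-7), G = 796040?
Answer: -6046875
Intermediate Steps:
S(m) = 21 (S(m) = 14 + 7 = 21)
C(V) = 523 + V² - 739*V³ (C(V) = (V² + (-739*V²)*V) + 523 = (V² - 739*V³) + 523 = 523 + V² - 739*V³)
1/(1/(G + C(S(8)))) = 1/(1/(796040 + (523 + 21² - 739*21³))) = 1/(1/(796040 + (523 + 441 - 739*9261))) = 1/(1/(796040 + (523 + 441 - 6843879))) = 1/(1/(796040 - 6842915)) = 1/(1/(-6046875)) = 1/(-1/6046875) = -6046875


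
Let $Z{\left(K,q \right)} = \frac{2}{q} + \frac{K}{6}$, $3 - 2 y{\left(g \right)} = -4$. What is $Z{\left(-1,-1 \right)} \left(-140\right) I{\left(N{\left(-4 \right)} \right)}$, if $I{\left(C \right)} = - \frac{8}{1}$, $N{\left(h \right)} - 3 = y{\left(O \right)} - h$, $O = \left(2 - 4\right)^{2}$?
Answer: $- \frac{7280}{3} \approx -2426.7$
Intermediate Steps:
$O = 4$ ($O = \left(-2\right)^{2} = 4$)
$y{\left(g \right)} = \frac{7}{2}$ ($y{\left(g \right)} = \frac{3}{2} - -2 = \frac{3}{2} + 2 = \frac{7}{2}$)
$Z{\left(K,q \right)} = \frac{2}{q} + \frac{K}{6}$ ($Z{\left(K,q \right)} = \frac{2}{q} + K \frac{1}{6} = \frac{2}{q} + \frac{K}{6}$)
$N{\left(h \right)} = \frac{13}{2} - h$ ($N{\left(h \right)} = 3 - \left(- \frac{7}{2} + h\right) = \frac{13}{2} - h$)
$I{\left(C \right)} = -8$ ($I{\left(C \right)} = \left(-8\right) 1 = -8$)
$Z{\left(-1,-1 \right)} \left(-140\right) I{\left(N{\left(-4 \right)} \right)} = \left(\frac{2}{-1} + \frac{1}{6} \left(-1\right)\right) \left(-140\right) \left(-8\right) = \left(2 \left(-1\right) - \frac{1}{6}\right) \left(-140\right) \left(-8\right) = \left(-2 - \frac{1}{6}\right) \left(-140\right) \left(-8\right) = \left(- \frac{13}{6}\right) \left(-140\right) \left(-8\right) = \frac{910}{3} \left(-8\right) = - \frac{7280}{3}$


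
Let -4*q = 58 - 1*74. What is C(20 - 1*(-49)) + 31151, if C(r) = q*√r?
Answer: 31151 + 4*√69 ≈ 31184.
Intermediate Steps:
q = 4 (q = -(58 - 1*74)/4 = -(58 - 74)/4 = -¼*(-16) = 4)
C(r) = 4*√r
C(20 - 1*(-49)) + 31151 = 4*√(20 - 1*(-49)) + 31151 = 4*√(20 + 49) + 31151 = 4*√69 + 31151 = 31151 + 4*√69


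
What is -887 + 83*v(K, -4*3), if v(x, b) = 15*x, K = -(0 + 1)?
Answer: -2132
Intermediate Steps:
K = -1 (K = -1*1 = -1)
-887 + 83*v(K, -4*3) = -887 + 83*(15*(-1)) = -887 + 83*(-15) = -887 - 1245 = -2132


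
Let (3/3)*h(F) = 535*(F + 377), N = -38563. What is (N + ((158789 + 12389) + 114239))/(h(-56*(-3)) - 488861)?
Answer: -123427/98643 ≈ -1.2512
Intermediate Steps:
h(F) = 201695 + 535*F (h(F) = 535*(F + 377) = 535*(377 + F) = 201695 + 535*F)
(N + ((158789 + 12389) + 114239))/(h(-56*(-3)) - 488861) = (-38563 + ((158789 + 12389) + 114239))/((201695 + 535*(-56*(-3))) - 488861) = (-38563 + (171178 + 114239))/((201695 + 535*168) - 488861) = (-38563 + 285417)/((201695 + 89880) - 488861) = 246854/(291575 - 488861) = 246854/(-197286) = 246854*(-1/197286) = -123427/98643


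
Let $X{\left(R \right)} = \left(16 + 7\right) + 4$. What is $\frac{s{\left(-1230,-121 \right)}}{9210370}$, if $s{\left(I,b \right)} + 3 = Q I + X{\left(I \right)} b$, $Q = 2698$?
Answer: $- \frac{332181}{921037} \approx -0.36066$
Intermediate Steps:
$X{\left(R \right)} = 27$ ($X{\left(R \right)} = 23 + 4 = 27$)
$s{\left(I,b \right)} = -3 + 27 b + 2698 I$ ($s{\left(I,b \right)} = -3 + \left(2698 I + 27 b\right) = -3 + \left(27 b + 2698 I\right) = -3 + 27 b + 2698 I$)
$\frac{s{\left(-1230,-121 \right)}}{9210370} = \frac{-3 + 27 \left(-121\right) + 2698 \left(-1230\right)}{9210370} = \left(-3 - 3267 - 3318540\right) \frac{1}{9210370} = \left(-3321810\right) \frac{1}{9210370} = - \frac{332181}{921037}$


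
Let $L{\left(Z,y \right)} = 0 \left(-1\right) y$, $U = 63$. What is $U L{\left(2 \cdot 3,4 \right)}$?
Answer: $0$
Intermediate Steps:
$L{\left(Z,y \right)} = 0$ ($L{\left(Z,y \right)} = 0 y = 0$)
$U L{\left(2 \cdot 3,4 \right)} = 63 \cdot 0 = 0$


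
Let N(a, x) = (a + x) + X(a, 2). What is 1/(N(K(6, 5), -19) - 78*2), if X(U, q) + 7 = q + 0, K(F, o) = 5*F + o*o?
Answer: -1/125 ≈ -0.0080000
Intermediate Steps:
K(F, o) = o**2 + 5*F (K(F, o) = 5*F + o**2 = o**2 + 5*F)
X(U, q) = -7 + q (X(U, q) = -7 + (q + 0) = -7 + q)
N(a, x) = -5 + a + x (N(a, x) = (a + x) + (-7 + 2) = (a + x) - 5 = -5 + a + x)
1/(N(K(6, 5), -19) - 78*2) = 1/((-5 + (5**2 + 5*6) - 19) - 78*2) = 1/((-5 + (25 + 30) - 19) - 156) = 1/((-5 + 55 - 19) - 156) = 1/(31 - 156) = 1/(-125) = -1/125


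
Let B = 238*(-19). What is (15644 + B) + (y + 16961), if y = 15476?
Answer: 43559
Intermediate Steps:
B = -4522
(15644 + B) + (y + 16961) = (15644 - 4522) + (15476 + 16961) = 11122 + 32437 = 43559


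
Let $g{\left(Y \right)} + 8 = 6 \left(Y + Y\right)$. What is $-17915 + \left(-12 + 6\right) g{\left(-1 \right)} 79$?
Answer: $-8435$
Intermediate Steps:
$g{\left(Y \right)} = -8 + 12 Y$ ($g{\left(Y \right)} = -8 + 6 \left(Y + Y\right) = -8 + 6 \cdot 2 Y = -8 + 12 Y$)
$-17915 + \left(-12 + 6\right) g{\left(-1 \right)} 79 = -17915 + \left(-12 + 6\right) \left(-8 + 12 \left(-1\right)\right) 79 = -17915 + - 6 \left(-8 - 12\right) 79 = -17915 + \left(-6\right) \left(-20\right) 79 = -17915 + 120 \cdot 79 = -17915 + 9480 = -8435$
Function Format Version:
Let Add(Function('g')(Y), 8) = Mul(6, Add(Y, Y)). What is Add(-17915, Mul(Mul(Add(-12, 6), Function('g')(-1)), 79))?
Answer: -8435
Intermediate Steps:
Function('g')(Y) = Add(-8, Mul(12, Y)) (Function('g')(Y) = Add(-8, Mul(6, Add(Y, Y))) = Add(-8, Mul(6, Mul(2, Y))) = Add(-8, Mul(12, Y)))
Add(-17915, Mul(Mul(Add(-12, 6), Function('g')(-1)), 79)) = Add(-17915, Mul(Mul(Add(-12, 6), Add(-8, Mul(12, -1))), 79)) = Add(-17915, Mul(Mul(-6, Add(-8, -12)), 79)) = Add(-17915, Mul(Mul(-6, -20), 79)) = Add(-17915, Mul(120, 79)) = Add(-17915, 9480) = -8435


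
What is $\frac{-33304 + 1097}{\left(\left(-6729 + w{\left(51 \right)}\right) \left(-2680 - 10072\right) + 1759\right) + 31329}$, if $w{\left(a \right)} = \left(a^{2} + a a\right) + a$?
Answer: $- \frac{32207}{18855040} \approx -0.0017081$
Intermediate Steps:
$w{\left(a \right)} = a + 2 a^{2}$ ($w{\left(a \right)} = \left(a^{2} + a^{2}\right) + a = 2 a^{2} + a = a + 2 a^{2}$)
$\frac{-33304 + 1097}{\left(\left(-6729 + w{\left(51 \right)}\right) \left(-2680 - 10072\right) + 1759\right) + 31329} = \frac{-33304 + 1097}{\left(\left(-6729 + 51 \left(1 + 2 \cdot 51\right)\right) \left(-2680 - 10072\right) + 1759\right) + 31329} = - \frac{32207}{\left(\left(-6729 + 51 \left(1 + 102\right)\right) \left(-12752\right) + 1759\right) + 31329} = - \frac{32207}{\left(\left(-6729 + 51 \cdot 103\right) \left(-12752\right) + 1759\right) + 31329} = - \frac{32207}{\left(\left(-6729 + 5253\right) \left(-12752\right) + 1759\right) + 31329} = - \frac{32207}{\left(\left(-1476\right) \left(-12752\right) + 1759\right) + 31329} = - \frac{32207}{\left(18821952 + 1759\right) + 31329} = - \frac{32207}{18823711 + 31329} = - \frac{32207}{18855040}$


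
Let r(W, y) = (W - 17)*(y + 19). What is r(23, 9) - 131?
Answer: 37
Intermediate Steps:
r(W, y) = (-17 + W)*(19 + y)
r(23, 9) - 131 = (-323 - 17*9 + 19*23 + 23*9) - 131 = (-323 - 153 + 437 + 207) - 131 = 168 - 131 = 37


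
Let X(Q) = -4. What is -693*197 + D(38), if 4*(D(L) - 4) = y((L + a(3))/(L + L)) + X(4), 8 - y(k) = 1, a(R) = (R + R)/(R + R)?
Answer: -546065/4 ≈ -1.3652e+5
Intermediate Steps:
a(R) = 1 (a(R) = (2*R)/((2*R)) = (2*R)*(1/(2*R)) = 1)
y(k) = 7 (y(k) = 8 - 1*1 = 8 - 1 = 7)
D(L) = 19/4 (D(L) = 4 + (7 - 4)/4 = 4 + (¼)*3 = 4 + ¾ = 19/4)
-693*197 + D(38) = -693*197 + 19/4 = -136521 + 19/4 = -546065/4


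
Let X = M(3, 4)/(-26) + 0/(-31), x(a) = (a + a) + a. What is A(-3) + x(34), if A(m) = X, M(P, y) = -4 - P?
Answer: 2659/26 ≈ 102.27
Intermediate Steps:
x(a) = 3*a (x(a) = 2*a + a = 3*a)
X = 7/26 (X = (-4 - 1*3)/(-26) + 0/(-31) = (-4 - 3)*(-1/26) + 0*(-1/31) = -7*(-1/26) + 0 = 7/26 + 0 = 7/26 ≈ 0.26923)
A(m) = 7/26
A(-3) + x(34) = 7/26 + 3*34 = 7/26 + 102 = 2659/26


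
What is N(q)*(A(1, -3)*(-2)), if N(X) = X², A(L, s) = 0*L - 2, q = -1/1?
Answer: 4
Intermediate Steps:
q = -1 (q = -1*1 = -1)
A(L, s) = -2 (A(L, s) = 0 - 2 = -2)
N(q)*(A(1, -3)*(-2)) = (-1)²*(-2*(-2)) = 1*4 = 4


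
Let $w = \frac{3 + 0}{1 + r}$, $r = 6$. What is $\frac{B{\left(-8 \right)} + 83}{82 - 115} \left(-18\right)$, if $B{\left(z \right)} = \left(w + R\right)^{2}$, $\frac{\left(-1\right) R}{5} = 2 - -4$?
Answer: $\frac{281496}{539} \approx 522.26$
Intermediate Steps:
$R = -30$ ($R = - 5 \left(2 - -4\right) = - 5 \left(2 + 4\right) = \left(-5\right) 6 = -30$)
$w = \frac{3}{7}$ ($w = \frac{3 + 0}{1 + 6} = \frac{3}{7} \approx 0.42857$)
$B{\left(z \right)} = \frac{42849}{49}$ ($B{\left(z \right)} = \left(\frac{3}{7} - 30\right)^{2} = \left(- \frac{207}{7}\right)^{2} = \frac{42849}{49}$)
$\frac{B{\left(-8 \right)} + 83}{82 - 115} \left(-18\right) = \frac{\frac{42849}{49} + 83}{82 - 115} \left(-18\right) = \frac{46916}{49 \left(-33\right)} \left(-18\right) = \frac{46916}{49} \left(- \frac{1}{33}\right) \left(-18\right) = \left(- \frac{46916}{1617}\right) \left(-18\right) = \frac{281496}{539}$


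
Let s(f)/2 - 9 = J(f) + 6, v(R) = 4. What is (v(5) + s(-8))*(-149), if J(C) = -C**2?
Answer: 14006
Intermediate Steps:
s(f) = 30 - 2*f**2 (s(f) = 18 + 2*(-f**2 + 6) = 18 + 2*(6 - f**2) = 18 + (12 - 2*f**2) = 30 - 2*f**2)
(v(5) + s(-8))*(-149) = (4 + (30 - 2*(-8)**2))*(-149) = (4 + (30 - 2*64))*(-149) = (4 + (30 - 128))*(-149) = (4 - 98)*(-149) = -94*(-149) = 14006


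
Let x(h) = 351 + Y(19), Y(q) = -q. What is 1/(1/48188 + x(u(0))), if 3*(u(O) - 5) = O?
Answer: 48188/15998417 ≈ 0.0030120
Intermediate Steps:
u(O) = 5 + O/3
x(h) = 332 (x(h) = 351 - 1*19 = 351 - 19 = 332)
1/(1/48188 + x(u(0))) = 1/(1/48188 + 332) = 1/(15998417/48188) = 48188/15998417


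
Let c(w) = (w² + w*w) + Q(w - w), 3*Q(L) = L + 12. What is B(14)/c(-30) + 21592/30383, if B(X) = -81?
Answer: 36490945/54810932 ≈ 0.66576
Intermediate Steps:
Q(L) = 4 + L/3 (Q(L) = (L + 12)/3 = (12 + L)/3 = 4 + L/3)
c(w) = 4 + 2*w² (c(w) = (w² + w*w) + (4 + (w - w)/3) = (w² + w²) + (4 + (⅓)*0) = 2*w² + (4 + 0) = 2*w² + 4 = 4 + 2*w²)
B(14)/c(-30) + 21592/30383 = -81/(4 + 2*(-30)²) + 21592/30383 = -81/(4 + 2*900) + 21592*(1/30383) = -81/(4 + 1800) + 21592/30383 = -81/1804 + 21592/30383 = 36490945/54810932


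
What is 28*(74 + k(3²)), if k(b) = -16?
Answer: 1624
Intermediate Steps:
28*(74 + k(3²)) = 28*(74 - 16) = 28*58 = 1624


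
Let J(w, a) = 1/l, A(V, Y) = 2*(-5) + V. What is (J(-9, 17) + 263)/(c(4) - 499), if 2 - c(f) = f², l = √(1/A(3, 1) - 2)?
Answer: -263/513 + I*√105/7695 ≈ -0.51267 + 0.0013316*I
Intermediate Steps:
A(V, Y) = -10 + V
l = I*√105/7 (l = √(1/(-10 + 3) - 2) = √(1/(-7) - 2) = √(-⅐ - 2) = √(-15/7) = I*√105/7 ≈ 1.4639*I)
J(w, a) = -I*√105/15 (J(w, a) = 1/(I*√105/7) = -I*√105/15)
c(f) = 2 - f²
(J(-9, 17) + 263)/(c(4) - 499) = (-I*√105/15 + 263)/((2 - 1*4²) - 499) = (263 - I*√105/15)/((2 - 1*16) - 499) = (263 - I*√105/15)/((2 - 16) - 499) = (263 - I*√105/15)/(-14 - 499) = (263 - I*√105/15)/(-513) = (263 - I*√105/15)*(-1/513) = -263/513 + I*√105/7695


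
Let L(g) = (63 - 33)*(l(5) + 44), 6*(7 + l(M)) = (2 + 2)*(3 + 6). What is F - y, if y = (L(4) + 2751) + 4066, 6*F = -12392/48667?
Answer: -1183636303/146001 ≈ -8107.0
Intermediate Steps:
l(M) = -1 (l(M) = -7 + ((2 + 2)*(3 + 6))/6 = -7 + (4*9)/6 = -7 + (1/6)*36 = -7 + 6 = -1)
L(g) = 1290 (L(g) = (63 - 33)*(-1 + 44) = 30*43 = 1290)
F = -6196/146001 (F = (-12392/48667)/6 = (-12392*1/48667)/6 = (1/6)*(-12392/48667) = -6196/146001 ≈ -0.042438)
y = 8107 (y = (1290 + 2751) + 4066 = 4041 + 4066 = 8107)
F - y = -6196/146001 - 1*8107 = -6196/146001 - 8107 = -1183636303/146001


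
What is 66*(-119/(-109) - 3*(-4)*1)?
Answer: 94182/109 ≈ 864.05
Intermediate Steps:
66*(-119/(-109) - 3*(-4)*1) = 66*(-119*(-1/109) + 12*1) = 66*(119/109 + 12) = 66*(1427/109) = 94182/109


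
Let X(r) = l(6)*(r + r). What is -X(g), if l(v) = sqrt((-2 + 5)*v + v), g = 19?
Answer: -76*sqrt(6) ≈ -186.16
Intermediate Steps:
l(v) = 2*sqrt(v) (l(v) = sqrt(3*v + v) = sqrt(4*v) = 2*sqrt(v))
X(r) = 4*r*sqrt(6) (X(r) = (2*sqrt(6))*(r + r) = (2*sqrt(6))*(2*r) = 4*r*sqrt(6))
-X(g) = -4*19*sqrt(6) = -76*sqrt(6)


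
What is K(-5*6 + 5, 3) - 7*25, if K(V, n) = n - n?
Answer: -175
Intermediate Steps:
K(V, n) = 0
K(-5*6 + 5, 3) - 7*25 = 0 - 7*25 = 0 - 175 = -175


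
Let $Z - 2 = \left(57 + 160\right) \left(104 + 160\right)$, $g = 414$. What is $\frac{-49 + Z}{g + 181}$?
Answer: $\frac{57241}{595} \approx 96.203$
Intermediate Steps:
$Z = 57290$ ($Z = 2 + \left(57 + 160\right) \left(104 + 160\right) = 2 + 217 \cdot 264 = 2 + 57288 = 57290$)
$\frac{-49 + Z}{g + 181} = \frac{-49 + 57290}{414 + 181} = \frac{57241}{595}$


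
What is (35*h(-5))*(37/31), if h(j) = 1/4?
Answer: 1295/124 ≈ 10.444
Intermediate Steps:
h(j) = ¼
(35*h(-5))*(37/31) = (35*(¼))*(37/31) = 35*(37*(1/31))/4 = (35/4)*(37/31) = 1295/124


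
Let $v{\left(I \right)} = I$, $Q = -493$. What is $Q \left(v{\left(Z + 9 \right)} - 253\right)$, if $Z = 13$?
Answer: $113883$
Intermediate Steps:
$Q \left(v{\left(Z + 9 \right)} - 253\right) = - 493 \left(\left(13 + 9\right) - 253\right) = - 493 \left(22 - 253\right) = \left(-493\right) \left(-231\right) = 113883$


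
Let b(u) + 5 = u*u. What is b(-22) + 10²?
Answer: 579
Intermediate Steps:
b(u) = -5 + u² (b(u) = -5 + u*u = -5 + u²)
b(-22) + 10² = (-5 + (-22)²) + 10² = (-5 + 484) + 100 = 479 + 100 = 579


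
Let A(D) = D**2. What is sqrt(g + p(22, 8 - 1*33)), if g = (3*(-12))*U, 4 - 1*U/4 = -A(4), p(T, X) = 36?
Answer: 6*I*sqrt(79) ≈ 53.329*I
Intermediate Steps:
U = 80 (U = 16 - (-4)*4**2 = 16 - (-4)*16 = 16 - 4*(-16) = 16 + 64 = 80)
g = -2880 (g = (3*(-12))*80 = -36*80 = -2880)
sqrt(g + p(22, 8 - 1*33)) = sqrt(-2880 + 36) = sqrt(-2844) = 6*I*sqrt(79)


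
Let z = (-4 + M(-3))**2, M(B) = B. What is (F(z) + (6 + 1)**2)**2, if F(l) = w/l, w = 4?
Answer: 5784025/2401 ≈ 2409.0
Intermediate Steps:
z = 49 (z = (-4 - 3)**2 = (-7)**2 = 49)
F(l) = 4/l
(F(z) + (6 + 1)**2)**2 = (4/49 + (6 + 1)**2)**2 = (4*(1/49) + 7**2)**2 = (4/49 + 49)**2 = (2405/49)**2 = 5784025/2401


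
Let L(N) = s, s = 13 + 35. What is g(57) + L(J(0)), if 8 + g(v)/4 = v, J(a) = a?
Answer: 244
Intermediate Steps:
s = 48
L(N) = 48
g(v) = -32 + 4*v
g(57) + L(J(0)) = (-32 + 4*57) + 48 = (-32 + 228) + 48 = 196 + 48 = 244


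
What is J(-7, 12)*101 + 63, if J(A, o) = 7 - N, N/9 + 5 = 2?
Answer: 3497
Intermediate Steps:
N = -27 (N = -45 + 9*2 = -45 + 18 = -27)
J(A, o) = 34 (J(A, o) = 7 - 1*(-27) = 7 + 27 = 34)
J(-7, 12)*101 + 63 = 34*101 + 63 = 3434 + 63 = 3497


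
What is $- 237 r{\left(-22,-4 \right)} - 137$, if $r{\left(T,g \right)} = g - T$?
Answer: $-4403$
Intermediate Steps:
$- 237 r{\left(-22,-4 \right)} - 137 = - 237 \left(-4 - -22\right) - 137 = - 237 \left(-4 + 22\right) - 137 = \left(-237\right) 18 - 137 = -4266 - 137 = -4403$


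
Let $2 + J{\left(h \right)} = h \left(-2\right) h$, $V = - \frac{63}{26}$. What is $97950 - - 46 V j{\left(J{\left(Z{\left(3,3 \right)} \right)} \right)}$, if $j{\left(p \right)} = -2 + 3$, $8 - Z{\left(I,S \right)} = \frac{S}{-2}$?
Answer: $\frac{1271901}{13} \approx 97839.0$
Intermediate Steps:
$V = - \frac{63}{26}$ ($V = \left(-63\right) \frac{1}{26} = - \frac{63}{26} \approx -2.4231$)
$Z{\left(I,S \right)} = 8 + \frac{S}{2}$ ($Z{\left(I,S \right)} = 8 - \frac{S}{-2} = 8 - S \left(- \frac{1}{2}\right) = 8 - - \frac{S}{2} = 8 + \frac{S}{2}$)
$J{\left(h \right)} = -2 - 2 h^{2}$ ($J{\left(h \right)} = -2 + h \left(-2\right) h = -2 + - 2 h h = -2 - 2 h^{2}$)
$j{\left(p \right)} = 1$
$97950 - - 46 V j{\left(J{\left(Z{\left(3,3 \right)} \right)} \right)} = 97950 - \left(-46\right) \left(- \frac{63}{26}\right) 1 = 97950 - \frac{1449}{13} \cdot 1 = 97950 - \frac{1449}{13} = \frac{1271901}{13}$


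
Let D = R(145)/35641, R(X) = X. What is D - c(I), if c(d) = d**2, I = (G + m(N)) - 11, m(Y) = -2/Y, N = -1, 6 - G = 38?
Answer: -2065944/1229 ≈ -1681.0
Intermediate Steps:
G = -32 (G = 6 - 1*38 = 6 - 38 = -32)
I = -41 (I = (-32 - 2/(-1)) - 11 = (-32 - 2*(-1)) - 11 = (-32 + 2) - 11 = -30 - 11 = -41)
D = 5/1229 (D = 145/35641 = 145*(1/35641) = 5/1229 ≈ 0.0040683)
D - c(I) = 5/1229 - 1*(-41)**2 = 5/1229 - 1*1681 = 5/1229 - 1681 = -2065944/1229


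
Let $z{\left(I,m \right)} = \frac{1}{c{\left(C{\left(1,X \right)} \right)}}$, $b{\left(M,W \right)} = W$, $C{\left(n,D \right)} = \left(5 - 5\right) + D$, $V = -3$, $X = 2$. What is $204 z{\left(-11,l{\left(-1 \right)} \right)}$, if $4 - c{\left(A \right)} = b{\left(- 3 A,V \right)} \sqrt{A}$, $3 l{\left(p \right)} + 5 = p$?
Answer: $-408 + 306 \sqrt{2} \approx 24.749$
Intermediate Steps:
$l{\left(p \right)} = - \frac{5}{3} + \frac{p}{3}$
$C{\left(n,D \right)} = D$ ($C{\left(n,D \right)} = \left(5 - 5\right) + D = 0 + D = D$)
$c{\left(A \right)} = 4 + 3 \sqrt{A}$ ($c{\left(A \right)} = 4 - - 3 \sqrt{A} = 4 + 3 \sqrt{A}$)
$z{\left(I,m \right)} = \frac{1}{4 + 3 \sqrt{2}}$
$204 z{\left(-11,l{\left(-1 \right)} \right)} = 204 \left(-2 + \frac{3 \sqrt{2}}{2}\right) = -408 + 306 \sqrt{2}$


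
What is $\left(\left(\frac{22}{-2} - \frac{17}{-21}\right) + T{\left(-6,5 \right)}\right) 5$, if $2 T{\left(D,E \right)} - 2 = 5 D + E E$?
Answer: $- \frac{2455}{42} \approx -58.452$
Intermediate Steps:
$T{\left(D,E \right)} = 1 + \frac{E^{2}}{2} + \frac{5 D}{2}$ ($T{\left(D,E \right)} = 1 + \frac{5 D + E E}{2} = 1 + \frac{5 D + E^{2}}{2} = 1 + \frac{E^{2} + 5 D}{2} = 1 + \left(\frac{E^{2}}{2} + \frac{5 D}{2}\right) = 1 + \frac{E^{2}}{2} + \frac{5 D}{2}$)
$\left(\left(\frac{22}{-2} - \frac{17}{-21}\right) + T{\left(-6,5 \right)}\right) 5 = \left(\left(\frac{22}{-2} - \frac{17}{-21}\right) + \left(1 + \frac{5^{2}}{2} + \frac{5}{2} \left(-6\right)\right)\right) 5 = \left(\left(22 \left(- \frac{1}{2}\right) - - \frac{17}{21}\right) + \left(1 + \frac{1}{2} \cdot 25 - 15\right)\right) 5 = \left(\left(-11 + \frac{17}{21}\right) + \left(1 + \frac{25}{2} - 15\right)\right) 5 = \left(- \frac{214}{21} - \frac{3}{2}\right) 5 = \left(- \frac{491}{42}\right) 5 = - \frac{2455}{42}$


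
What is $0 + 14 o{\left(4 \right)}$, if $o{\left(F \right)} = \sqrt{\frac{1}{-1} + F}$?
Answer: $14 \sqrt{3} \approx 24.249$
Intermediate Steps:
$o{\left(F \right)} = \sqrt{-1 + F}$
$0 + 14 o{\left(4 \right)} = 0 + 14 \sqrt{-1 + 4} = 0 + 14 \sqrt{3} = 14 \sqrt{3}$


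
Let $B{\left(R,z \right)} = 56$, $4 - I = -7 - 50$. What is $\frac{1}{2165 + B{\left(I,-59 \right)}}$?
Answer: $\frac{1}{2221} \approx 0.00045025$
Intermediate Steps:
$I = 61$ ($I = 4 - \left(-7 - 50\right) = 4 - -57 = 4 + 57 = 61$)
$\frac{1}{2165 + B{\left(I,-59 \right)}} = \frac{1}{2165 + 56} = \frac{1}{2221}$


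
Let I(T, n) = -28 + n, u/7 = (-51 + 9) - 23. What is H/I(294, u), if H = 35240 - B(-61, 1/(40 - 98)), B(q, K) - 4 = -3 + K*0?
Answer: -35239/483 ≈ -72.959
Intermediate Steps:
B(q, K) = 1 (B(q, K) = 4 + (-3 + K*0) = 4 + (-3 + 0) = 4 - 3 = 1)
u = -455 (u = 7*((-51 + 9) - 23) = 7*(-42 - 23) = 7*(-65) = -455)
H = 35239 (H = 35240 - 1*1 = 35240 - 1 = 35239)
H/I(294, u) = 35239/(-28 - 455) = 35239/(-483) = 35239*(-1/483) = -35239/483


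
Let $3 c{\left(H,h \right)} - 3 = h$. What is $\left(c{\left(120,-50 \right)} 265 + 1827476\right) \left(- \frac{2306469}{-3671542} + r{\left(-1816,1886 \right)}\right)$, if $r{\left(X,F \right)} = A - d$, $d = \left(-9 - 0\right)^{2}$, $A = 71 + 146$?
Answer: $\frac{2743936365893113}{11014626} \approx 2.4912 \cdot 10^{8}$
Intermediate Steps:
$c{\left(H,h \right)} = 1 + \frac{h}{3}$
$A = 217$
$d = 81$ ($d = \left(-9 + 0\right)^{2} = \left(-9\right)^{2} = 81$)
$r{\left(X,F \right)} = 136$ ($r{\left(X,F \right)} = 217 - 81 = 136$)
$\left(c{\left(120,-50 \right)} 265 + 1827476\right) \left(- \frac{2306469}{-3671542} + r{\left(-1816,1886 \right)}\right) = \left(\left(1 + \frac{1}{3} \left(-50\right)\right) 265 + 1827476\right) \left(- \frac{2306469}{-3671542} + 136\right) = \left(\left(1 - \frac{50}{3}\right) 265 + 1827476\right) \left(\left(-2306469\right) \left(- \frac{1}{3671542}\right) + 136\right) = \left(\left(- \frac{47}{3}\right) 265 + 1827476\right) \left(\frac{2306469}{3671542} + 136\right) = \left(- \frac{12455}{3} + 1827476\right) \frac{501636181}{3671542} = \frac{5469973}{3} \cdot \frac{501636181}{3671542} = \frac{2743936365893113}{11014626}$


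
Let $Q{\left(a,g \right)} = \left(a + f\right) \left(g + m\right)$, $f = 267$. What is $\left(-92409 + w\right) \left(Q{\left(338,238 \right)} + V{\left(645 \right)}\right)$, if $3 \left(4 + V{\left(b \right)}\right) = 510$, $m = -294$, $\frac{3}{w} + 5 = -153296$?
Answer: $\frac{477605743663968}{153301} \approx 3.1155 \cdot 10^{9}$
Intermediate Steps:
$w = - \frac{3}{153301}$ ($w = \frac{3}{-5 - 153296} = \frac{3}{-153301} = 3 \left(- \frac{1}{153301}\right) = - \frac{3}{153301} \approx -1.9569 \cdot 10^{-5}$)
$V{\left(b \right)} = 166$ ($V{\left(b \right)} = -4 + \frac{1}{3} \cdot 510 = -4 + 170 = 166$)
$Q{\left(a,g \right)} = \left(-294 + g\right) \left(267 + a\right)$ ($Q{\left(a,g \right)} = \left(a + 267\right) \left(g - 294\right) = \left(267 + a\right) \left(-294 + g\right) = \left(-294 + g\right) \left(267 + a\right)$)
$\left(-92409 + w\right) \left(Q{\left(338,238 \right)} + V{\left(645 \right)}\right) = \left(-92409 - \frac{3}{153301}\right) \left(\left(-78498 - 99372 + 267 \cdot 238 + 338 \cdot 238\right) + 166\right) = - \frac{14166392112 \left(\left(-78498 - 99372 + 63546 + 80444\right) + 166\right)}{153301} = - \frac{14166392112 \left(-33880 + 166\right)}{153301} = \left(- \frac{14166392112}{153301}\right) \left(-33714\right) = \frac{477605743663968}{153301}$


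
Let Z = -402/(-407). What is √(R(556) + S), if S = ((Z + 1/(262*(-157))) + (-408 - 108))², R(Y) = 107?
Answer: √74370566319623616117/16741538 ≈ 515.12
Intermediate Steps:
Z = 402/407 (Z = -402*(-1/407) = 402/407 ≈ 0.98771)
S = 74340576456500833609/280279094605444 (S = ((402/407 + 1/(262*(-157))) + (-408 - 108))² = ((402/407 + (1/262)*(-1/157)) - 516)² = ((402/407 - 1/41134) - 516)² = (16535461/16741538 - 516)² = (-8622098147/16741538)² = 74340576456500833609/280279094605444 ≈ 2.6524e+5)
√(R(556) + S) = √(107 + 74340576456500833609/280279094605444) = √(74370566319623616117/280279094605444) = √74370566319623616117/16741538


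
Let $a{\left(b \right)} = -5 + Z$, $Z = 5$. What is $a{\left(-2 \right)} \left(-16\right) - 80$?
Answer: $-80$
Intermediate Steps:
$a{\left(b \right)} = 0$ ($a{\left(b \right)} = -5 + 5 = 0$)
$a{\left(-2 \right)} \left(-16\right) - 80 = 0 \left(-16\right) - 80 = 0 - 80 = -80$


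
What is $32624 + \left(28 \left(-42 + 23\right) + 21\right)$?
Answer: $32113$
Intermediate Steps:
$32624 + \left(28 \left(-42 + 23\right) + 21\right) = 32624 + \left(28 \left(-19\right) + 21\right) = 32624 + \left(-532 + 21\right) = 32624 - 511 = 32113$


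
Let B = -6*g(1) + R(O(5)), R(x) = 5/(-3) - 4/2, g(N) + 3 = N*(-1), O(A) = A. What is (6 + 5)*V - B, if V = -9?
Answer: -358/3 ≈ -119.33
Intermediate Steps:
g(N) = -3 - N (g(N) = -3 + N*(-1) = -3 - N)
R(x) = -11/3 (R(x) = 5*(-⅓) - 4*½ = -5/3 - 2 = -11/3)
B = 61/3 (B = -6*(-3 - 1*1) - 11/3 = -6*(-3 - 1) - 11/3 = -6*(-4) - 11/3 = 24 - 11/3 = 61/3 ≈ 20.333)
(6 + 5)*V - B = (6 + 5)*(-9) - 1*61/3 = 11*(-9) - 61/3 = -99 - 61/3 = -358/3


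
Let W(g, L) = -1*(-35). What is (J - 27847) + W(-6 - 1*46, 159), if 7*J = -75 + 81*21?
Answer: -193058/7 ≈ -27580.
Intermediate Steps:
J = 1626/7 (J = (-75 + 81*21)/7 = (-75 + 1701)/7 = (⅐)*1626 = 1626/7 ≈ 232.29)
W(g, L) = 35
(J - 27847) + W(-6 - 1*46, 159) = (1626/7 - 27847) + 35 = -193303/7 + 35 = -193058/7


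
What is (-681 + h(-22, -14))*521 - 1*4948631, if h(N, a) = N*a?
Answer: -5142964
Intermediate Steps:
(-681 + h(-22, -14))*521 - 1*4948631 = (-681 - 22*(-14))*521 - 1*4948631 = (-681 + 308)*521 - 4948631 = -373*521 - 4948631 = -194333 - 4948631 = -5142964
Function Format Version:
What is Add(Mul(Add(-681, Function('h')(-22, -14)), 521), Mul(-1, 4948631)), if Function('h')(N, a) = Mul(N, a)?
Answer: -5142964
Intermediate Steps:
Add(Mul(Add(-681, Function('h')(-22, -14)), 521), Mul(-1, 4948631)) = Add(Mul(Add(-681, Mul(-22, -14)), 521), Mul(-1, 4948631)) = Add(Mul(Add(-681, 308), 521), -4948631) = Add(Mul(-373, 521), -4948631) = Add(-194333, -4948631) = -5142964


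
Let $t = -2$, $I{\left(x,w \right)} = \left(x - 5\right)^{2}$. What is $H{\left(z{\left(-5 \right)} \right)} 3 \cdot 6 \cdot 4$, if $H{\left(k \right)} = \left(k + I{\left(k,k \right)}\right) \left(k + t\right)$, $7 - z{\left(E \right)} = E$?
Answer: $43920$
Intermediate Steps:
$z{\left(E \right)} = 7 - E$
$I{\left(x,w \right)} = \left(-5 + x\right)^{2}$
$H{\left(k \right)} = \left(-2 + k\right) \left(k + \left(-5 + k\right)^{2}\right)$ ($H{\left(k \right)} = \left(k + \left(-5 + k\right)^{2}\right) \left(k - 2\right) = \left(k + \left(-5 + k\right)^{2}\right) \left(-2 + k\right) = \left(-2 + k\right) \left(k + \left(-5 + k\right)^{2}\right)$)
$H{\left(z{\left(-5 \right)} \right)} 3 \cdot 6 \cdot 4 = \left(-50 + \left(7 - -5\right)^{3} - 11 \left(7 - -5\right)^{2} + 43 \left(7 - -5\right)\right) 3 \cdot 6 \cdot 4 = \left(-50 + \left(7 + 5\right)^{3} - 11 \left(7 + 5\right)^{2} + 43 \left(7 + 5\right)\right) 18 \cdot 4 = \left(-50 + 12^{3} - 11 \cdot 12^{2} + 43 \cdot 12\right) 72 = \left(-50 + 1728 - 1584 + 516\right) 72 = 610 \cdot 72 = 43920$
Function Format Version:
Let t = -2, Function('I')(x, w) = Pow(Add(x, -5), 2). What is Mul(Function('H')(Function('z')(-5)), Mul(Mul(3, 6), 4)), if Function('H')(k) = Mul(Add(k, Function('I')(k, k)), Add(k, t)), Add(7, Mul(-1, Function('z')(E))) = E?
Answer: 43920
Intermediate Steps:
Function('z')(E) = Add(7, Mul(-1, E))
Function('I')(x, w) = Pow(Add(-5, x), 2)
Function('H')(k) = Mul(Add(-2, k), Add(k, Pow(Add(-5, k), 2))) (Function('H')(k) = Mul(Add(k, Pow(Add(-5, k), 2)), Add(k, -2)) = Mul(Add(k, Pow(Add(-5, k), 2)), Add(-2, k)) = Mul(Add(-2, k), Add(k, Pow(Add(-5, k), 2))))
Mul(Function('H')(Function('z')(-5)), Mul(Mul(3, 6), 4)) = Mul(Add(-50, Pow(Add(7, Mul(-1, -5)), 3), Mul(-11, Pow(Add(7, Mul(-1, -5)), 2)), Mul(43, Add(7, Mul(-1, -5)))), Mul(Mul(3, 6), 4)) = Mul(Add(-50, Pow(Add(7, 5), 3), Mul(-11, Pow(Add(7, 5), 2)), Mul(43, Add(7, 5))), Mul(18, 4)) = Mul(Add(-50, Pow(12, 3), Mul(-11, Pow(12, 2)), Mul(43, 12)), 72) = Mul(Add(-50, 1728, Mul(-11, 144), 516), 72) = Mul(Add(-50, 1728, -1584, 516), 72) = Mul(610, 72) = 43920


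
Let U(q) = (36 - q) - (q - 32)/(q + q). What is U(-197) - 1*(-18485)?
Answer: 7374663/394 ≈ 18717.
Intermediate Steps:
U(q) = 36 - q - (-32 + q)/(2*q) (U(q) = (36 - q) - (-32 + q)/(2*q) = 36 - q - (-32 + q)/(2*q))
U(-197) - 1*(-18485) = (71/2 - 1*(-197) + 16/(-197)) - 1*(-18485) = (71/2 + 197 + 16*(-1/197)) + 18485 = (71/2 + 197 - 16/197) + 18485 = 91573/394 + 18485 = 7374663/394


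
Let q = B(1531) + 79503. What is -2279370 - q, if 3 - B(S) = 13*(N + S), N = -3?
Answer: -2339012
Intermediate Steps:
B(S) = 42 - 13*S (B(S) = 3 - 13*(-3 + S) = 3 - (-39 + 13*S) = 3 + (39 - 13*S) = 42 - 13*S)
q = 59642 (q = (42 - 13*1531) + 79503 = (42 - 19903) + 79503 = -19861 + 79503 = 59642)
-2279370 - q = -2279370 - 1*59642 = -2279370 - 59642 = -2339012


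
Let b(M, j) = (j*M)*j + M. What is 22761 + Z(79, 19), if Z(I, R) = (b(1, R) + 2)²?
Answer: 155257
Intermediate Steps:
b(M, j) = M + M*j² (b(M, j) = (M*j)*j + M = M*j² + M = M + M*j²)
Z(I, R) = (3 + R²)² (Z(I, R) = (1*(1 + R²) + 2)² = ((1 + R²) + 2)² = (3 + R²)²)
22761 + Z(79, 19) = 22761 + (3 + 19²)² = 22761 + (3 + 361)² = 22761 + 364² = 22761 + 132496 = 155257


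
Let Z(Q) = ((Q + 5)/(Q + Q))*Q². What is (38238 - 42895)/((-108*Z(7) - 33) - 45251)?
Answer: 4657/49820 ≈ 0.093477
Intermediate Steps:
Z(Q) = Q*(5 + Q)/2 (Z(Q) = ((5 + Q)/((2*Q)))*Q² = ((5 + Q)*(1/(2*Q)))*Q² = ((5 + Q)/(2*Q))*Q² = Q*(5 + Q)/2)
(38238 - 42895)/((-108*Z(7) - 33) - 45251) = (38238 - 42895)/((-54*7*(5 + 7) - 33) - 45251) = -4657/((-54*7*12 - 33) - 45251) = -4657/((-108*42 - 33) - 45251) = -4657/((-4536 - 33) - 45251) = -4657/(-4569 - 45251) = -4657/(-49820) = -4657*(-1/49820) = 4657/49820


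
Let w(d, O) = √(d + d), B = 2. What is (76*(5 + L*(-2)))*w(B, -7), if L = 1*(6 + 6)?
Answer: -2888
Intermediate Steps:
w(d, O) = √2*√d (w(d, O) = √(2*d) = √2*√d)
L = 12 (L = 1*12 = 12)
(76*(5 + L*(-2)))*w(B, -7) = (76*(5 + 12*(-2)))*(√2*√2) = (76*(5 - 24))*2 = (76*(-19))*2 = -1444*2 = -2888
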